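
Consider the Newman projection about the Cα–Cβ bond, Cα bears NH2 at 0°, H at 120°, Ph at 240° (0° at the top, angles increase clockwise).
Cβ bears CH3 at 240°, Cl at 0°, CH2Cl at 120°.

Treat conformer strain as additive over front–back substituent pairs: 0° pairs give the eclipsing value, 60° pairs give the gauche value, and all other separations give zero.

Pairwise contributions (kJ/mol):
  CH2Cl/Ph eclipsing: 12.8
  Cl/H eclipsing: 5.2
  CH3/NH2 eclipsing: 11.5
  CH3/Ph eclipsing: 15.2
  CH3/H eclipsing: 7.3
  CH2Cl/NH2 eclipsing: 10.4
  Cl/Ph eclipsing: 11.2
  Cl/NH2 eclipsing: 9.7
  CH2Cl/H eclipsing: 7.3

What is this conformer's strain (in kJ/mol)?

This conformer (eclipsed): NH2–Cl eclipsed, H–CH2Cl eclipsed, Ph–CH3 eclipsed; 9.7 + 7.3 + 15.2 = 32.2 kJ/mol.

32.2 kJ/mol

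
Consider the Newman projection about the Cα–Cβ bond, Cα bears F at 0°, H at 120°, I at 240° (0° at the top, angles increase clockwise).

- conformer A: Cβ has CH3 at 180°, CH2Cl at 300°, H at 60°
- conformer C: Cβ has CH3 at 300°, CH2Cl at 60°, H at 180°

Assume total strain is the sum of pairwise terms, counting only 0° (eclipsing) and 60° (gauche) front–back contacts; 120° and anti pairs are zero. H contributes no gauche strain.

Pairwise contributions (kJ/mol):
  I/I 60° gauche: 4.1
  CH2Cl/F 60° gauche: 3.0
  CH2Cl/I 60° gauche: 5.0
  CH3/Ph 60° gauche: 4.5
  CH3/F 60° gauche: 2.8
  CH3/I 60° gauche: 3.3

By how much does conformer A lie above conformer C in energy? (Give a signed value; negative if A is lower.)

+2.2 kJ/mol

A (staggered): F–CH2Cl gauche, I–CH3 gauche, I–CH2Cl gauche; 3.0 + 3.3 + 5.0 = 11.3 kJ/mol.
C (staggered): F–CH3 gauche, F–CH2Cl gauche, I–CH3 gauche; 2.8 + 3.0 + 3.3 = 9.1 kJ/mol.
E(A) − E(C) = 11.3 − 9.1 = +2.2 kJ/mol.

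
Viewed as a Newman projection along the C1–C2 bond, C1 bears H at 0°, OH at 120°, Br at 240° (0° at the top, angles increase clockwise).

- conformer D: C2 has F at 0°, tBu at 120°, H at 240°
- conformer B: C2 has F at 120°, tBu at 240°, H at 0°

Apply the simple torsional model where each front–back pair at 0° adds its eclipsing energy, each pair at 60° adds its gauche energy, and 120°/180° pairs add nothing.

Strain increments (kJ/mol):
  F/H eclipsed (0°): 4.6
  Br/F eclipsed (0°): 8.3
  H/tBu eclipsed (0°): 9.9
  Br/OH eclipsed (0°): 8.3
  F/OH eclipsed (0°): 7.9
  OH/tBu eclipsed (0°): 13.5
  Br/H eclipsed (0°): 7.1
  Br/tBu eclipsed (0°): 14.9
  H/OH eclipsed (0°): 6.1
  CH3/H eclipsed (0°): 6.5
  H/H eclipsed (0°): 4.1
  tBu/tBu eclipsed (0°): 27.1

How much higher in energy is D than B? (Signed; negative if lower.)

-1.7 kJ/mol

D is eclipsed. H at 0° is eclipsed with F at 0° (4.6); OH at 120° is eclipsed with tBu at 120° (13.5); Br at 240° is eclipsed with H at 240° (7.1). Total 25.2 kJ/mol.
B is eclipsed. H at 0° is eclipsed with H at 0° (4.1); OH at 120° is eclipsed with F at 120° (7.9); Br at 240° is eclipsed with tBu at 240° (14.9). Total 26.9 kJ/mol.
E(D) − E(B) = 25.2 − 26.9 = -1.7 kJ/mol.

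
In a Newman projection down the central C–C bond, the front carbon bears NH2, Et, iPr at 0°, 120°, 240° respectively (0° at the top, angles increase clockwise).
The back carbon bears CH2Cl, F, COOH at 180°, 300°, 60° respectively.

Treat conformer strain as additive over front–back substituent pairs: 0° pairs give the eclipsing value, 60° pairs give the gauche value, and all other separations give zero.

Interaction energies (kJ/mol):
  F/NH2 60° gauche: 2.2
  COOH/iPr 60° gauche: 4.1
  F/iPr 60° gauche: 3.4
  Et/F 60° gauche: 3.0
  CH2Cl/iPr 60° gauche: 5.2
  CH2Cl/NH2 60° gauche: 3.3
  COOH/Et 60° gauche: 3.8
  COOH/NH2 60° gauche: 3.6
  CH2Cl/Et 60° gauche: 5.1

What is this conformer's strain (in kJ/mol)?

23.3 kJ/mol

This conformer (staggered): NH2–F gauche, NH2–COOH gauche, Et–CH2Cl gauche, Et–COOH gauche, iPr–CH2Cl gauche, iPr–F gauche; 2.2 + 3.6 + 5.1 + 3.8 + 5.2 + 3.4 = 23.3 kJ/mol.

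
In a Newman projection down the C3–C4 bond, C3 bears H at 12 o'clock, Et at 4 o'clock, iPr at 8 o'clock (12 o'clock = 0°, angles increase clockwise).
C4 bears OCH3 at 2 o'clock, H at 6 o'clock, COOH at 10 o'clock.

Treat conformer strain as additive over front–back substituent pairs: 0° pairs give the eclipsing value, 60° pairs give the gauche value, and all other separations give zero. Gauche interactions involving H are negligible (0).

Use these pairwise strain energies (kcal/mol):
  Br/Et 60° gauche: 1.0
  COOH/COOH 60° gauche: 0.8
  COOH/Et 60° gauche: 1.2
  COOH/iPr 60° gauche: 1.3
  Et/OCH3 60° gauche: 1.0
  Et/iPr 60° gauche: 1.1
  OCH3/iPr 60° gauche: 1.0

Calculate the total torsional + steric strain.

2.3 kcal/mol

This conformer (staggered): Et–OCH3 gauche, iPr–COOH gauche; 1.0 + 1.3 = 2.3 kcal/mol.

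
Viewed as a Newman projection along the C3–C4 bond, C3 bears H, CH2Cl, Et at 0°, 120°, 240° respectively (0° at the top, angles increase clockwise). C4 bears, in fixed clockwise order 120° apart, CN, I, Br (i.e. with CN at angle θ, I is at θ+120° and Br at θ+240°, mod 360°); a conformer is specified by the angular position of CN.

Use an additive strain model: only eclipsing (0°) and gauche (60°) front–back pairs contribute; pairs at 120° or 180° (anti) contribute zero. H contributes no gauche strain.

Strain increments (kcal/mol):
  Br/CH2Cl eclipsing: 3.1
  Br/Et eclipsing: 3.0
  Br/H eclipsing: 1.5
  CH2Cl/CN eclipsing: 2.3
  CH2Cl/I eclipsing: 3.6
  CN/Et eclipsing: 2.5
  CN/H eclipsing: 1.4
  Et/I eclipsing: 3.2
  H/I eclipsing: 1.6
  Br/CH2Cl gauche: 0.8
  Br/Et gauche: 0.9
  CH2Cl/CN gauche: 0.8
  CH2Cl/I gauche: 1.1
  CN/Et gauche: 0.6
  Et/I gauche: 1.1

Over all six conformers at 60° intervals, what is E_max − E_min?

4.7 kcal/mol

CN at 0° (eclipsed): H(0°)/CN(0°) eclipsed 1.4; CH2Cl(120°)/I(120°) eclipsed 3.6; Et(240°)/Br(240°) eclipsed 3.0 → 8.0 kcal/mol.
CN at 60° (staggered): CH2Cl(120°)/CN(60°) gauche 0.8; CH2Cl(120°)/I(180°) gauche 1.1; Et(240°)/I(180°) gauche 1.1; Et(240°)/Br(300°) gauche 0.9 → 3.9 kcal/mol.
CN at 120° (eclipsed): H(0°)/Br(0°) eclipsed 1.5; CH2Cl(120°)/CN(120°) eclipsed 2.3; Et(240°)/I(240°) eclipsed 3.2 → 7.0 kcal/mol.
CN at 180° (staggered): CH2Cl(120°)/CN(180°) gauche 0.8; CH2Cl(120°)/Br(60°) gauche 0.8; Et(240°)/CN(180°) gauche 0.6; Et(240°)/I(300°) gauche 1.1 → 3.3 kcal/mol.
CN at 240° (eclipsed): H(0°)/I(0°) eclipsed 1.6; CH2Cl(120°)/Br(120°) eclipsed 3.1; Et(240°)/CN(240°) eclipsed 2.5 → 7.2 kcal/mol.
CN at 300° (staggered): CH2Cl(120°)/I(60°) gauche 1.1; CH2Cl(120°)/Br(180°) gauche 0.8; Et(240°)/CN(300°) gauche 0.6; Et(240°)/Br(180°) gauche 0.9 → 3.4 kcal/mol.
Max at 0° (8.0 kcal/mol), min at 180° (3.3 kcal/mol); barrier = 4.7 kcal/mol.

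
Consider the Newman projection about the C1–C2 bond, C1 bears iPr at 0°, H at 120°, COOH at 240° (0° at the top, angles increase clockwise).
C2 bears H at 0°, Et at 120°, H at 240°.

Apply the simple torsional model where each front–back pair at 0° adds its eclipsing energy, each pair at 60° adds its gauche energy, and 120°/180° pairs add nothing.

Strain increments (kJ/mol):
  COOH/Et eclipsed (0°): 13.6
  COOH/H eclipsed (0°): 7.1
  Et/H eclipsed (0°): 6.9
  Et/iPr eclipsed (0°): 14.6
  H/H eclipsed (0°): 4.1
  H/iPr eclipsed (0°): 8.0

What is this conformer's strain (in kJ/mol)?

22.0 kJ/mol

This conformer is eclipsed. iPr at 0° is eclipsed with H at 0° (8.0); H at 120° is eclipsed with Et at 120° (6.9); COOH at 240° is eclipsed with H at 240° (7.1). Total 22.0 kJ/mol.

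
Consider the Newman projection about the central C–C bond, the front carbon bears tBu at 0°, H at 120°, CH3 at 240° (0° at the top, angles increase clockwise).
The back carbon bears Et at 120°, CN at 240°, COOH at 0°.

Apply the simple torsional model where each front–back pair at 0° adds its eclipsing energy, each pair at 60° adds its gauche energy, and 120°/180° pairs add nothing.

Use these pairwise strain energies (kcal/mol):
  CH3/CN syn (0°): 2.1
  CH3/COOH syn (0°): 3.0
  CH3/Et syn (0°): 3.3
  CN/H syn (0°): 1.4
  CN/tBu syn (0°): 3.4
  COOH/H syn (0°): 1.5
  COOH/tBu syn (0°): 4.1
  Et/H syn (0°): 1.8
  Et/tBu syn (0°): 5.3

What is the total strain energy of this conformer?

8.0 kcal/mol

This conformer (eclipsed): tBu–COOH eclipsed, H–Et eclipsed, CH3–CN eclipsed; 4.1 + 1.8 + 2.1 = 8.0 kcal/mol.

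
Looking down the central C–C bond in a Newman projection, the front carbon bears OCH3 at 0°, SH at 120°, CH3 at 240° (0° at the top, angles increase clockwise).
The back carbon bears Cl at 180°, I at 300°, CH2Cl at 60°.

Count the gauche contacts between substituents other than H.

Non-H gauche pairs: OCH3(0°)/I(300°); OCH3(0°)/CH2Cl(60°); SH(120°)/Cl(180°); SH(120°)/CH2Cl(60°); CH3(240°)/Cl(180°); CH3(240°)/I(300°) — 6 interactions.

6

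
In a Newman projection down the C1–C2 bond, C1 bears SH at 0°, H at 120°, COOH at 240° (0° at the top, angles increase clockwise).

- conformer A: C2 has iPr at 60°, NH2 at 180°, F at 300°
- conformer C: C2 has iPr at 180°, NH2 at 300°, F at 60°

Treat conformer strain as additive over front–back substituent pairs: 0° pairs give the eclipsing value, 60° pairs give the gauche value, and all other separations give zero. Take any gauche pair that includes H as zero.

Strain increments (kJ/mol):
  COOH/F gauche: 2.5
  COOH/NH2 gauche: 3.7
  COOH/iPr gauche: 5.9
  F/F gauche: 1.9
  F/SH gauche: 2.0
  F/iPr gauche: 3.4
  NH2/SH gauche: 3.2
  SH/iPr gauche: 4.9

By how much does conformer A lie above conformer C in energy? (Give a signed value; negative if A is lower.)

-1.7 kJ/mol

A (staggered): SH–iPr gauche, SH–F gauche, COOH–NH2 gauche, COOH–F gauche; 4.9 + 2.0 + 3.7 + 2.5 = 13.1 kJ/mol.
C (staggered): SH–NH2 gauche, SH–F gauche, COOH–iPr gauche, COOH–NH2 gauche; 3.2 + 2.0 + 5.9 + 3.7 = 14.8 kJ/mol.
E(A) − E(C) = 13.1 − 14.8 = -1.7 kJ/mol.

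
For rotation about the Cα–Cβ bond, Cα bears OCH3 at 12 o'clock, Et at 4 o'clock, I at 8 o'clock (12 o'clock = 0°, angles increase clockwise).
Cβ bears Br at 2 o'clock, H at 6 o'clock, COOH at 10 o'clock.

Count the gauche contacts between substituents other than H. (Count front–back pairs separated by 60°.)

4

Non-H gauche pairs: OCH3(0°)/Br(60°); OCH3(0°)/COOH(300°); Et(120°)/Br(60°); I(240°)/COOH(300°) — 4 interactions.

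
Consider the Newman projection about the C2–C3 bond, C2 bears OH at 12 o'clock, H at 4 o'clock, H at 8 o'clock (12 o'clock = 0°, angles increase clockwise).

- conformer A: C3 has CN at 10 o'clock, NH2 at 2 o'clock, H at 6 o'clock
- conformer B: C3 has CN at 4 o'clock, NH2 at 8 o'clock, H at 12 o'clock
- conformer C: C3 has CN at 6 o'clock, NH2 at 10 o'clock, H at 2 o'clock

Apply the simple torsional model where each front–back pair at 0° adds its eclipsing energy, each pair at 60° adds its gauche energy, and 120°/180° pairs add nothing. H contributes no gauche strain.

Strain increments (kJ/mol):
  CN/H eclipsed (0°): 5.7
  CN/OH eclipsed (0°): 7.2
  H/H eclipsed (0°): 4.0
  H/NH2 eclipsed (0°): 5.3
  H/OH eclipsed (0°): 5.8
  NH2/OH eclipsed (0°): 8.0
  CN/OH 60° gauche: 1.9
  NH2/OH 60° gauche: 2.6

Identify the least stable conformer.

B

A (staggered): OH–CN gauche, OH–NH2 gauche; 1.9 + 2.6 = 4.5 kJ/mol.
B (eclipsed): OH–H eclipsed, H–CN eclipsed, H–NH2 eclipsed; 5.8 + 5.7 + 5.3 = 16.8 kJ/mol.
C (staggered): OH–NH2 gauche; 2.6 = 2.6 kJ/mol.
B has the highest total (16.8 kJ/mol).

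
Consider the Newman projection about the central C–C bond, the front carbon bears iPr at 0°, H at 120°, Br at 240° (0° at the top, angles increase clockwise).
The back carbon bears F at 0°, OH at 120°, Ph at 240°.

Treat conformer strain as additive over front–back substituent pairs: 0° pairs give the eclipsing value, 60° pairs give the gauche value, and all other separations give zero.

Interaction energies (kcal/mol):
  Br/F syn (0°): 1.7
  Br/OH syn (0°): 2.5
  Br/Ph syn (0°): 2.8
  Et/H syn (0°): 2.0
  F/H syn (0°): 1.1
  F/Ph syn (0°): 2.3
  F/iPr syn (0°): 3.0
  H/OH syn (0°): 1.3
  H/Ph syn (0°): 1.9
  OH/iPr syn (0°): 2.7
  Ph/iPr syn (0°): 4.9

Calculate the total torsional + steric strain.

This conformer (eclipsed): iPr–F eclipsed, H–OH eclipsed, Br–Ph eclipsed; 3.0 + 1.3 + 2.8 = 7.1 kcal/mol.

7.1 kcal/mol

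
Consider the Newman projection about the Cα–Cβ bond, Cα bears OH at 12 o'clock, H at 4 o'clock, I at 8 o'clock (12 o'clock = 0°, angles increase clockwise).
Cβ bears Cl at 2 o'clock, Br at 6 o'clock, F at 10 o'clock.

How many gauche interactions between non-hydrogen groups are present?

4

Non-H gauche pairs: OH(0°)/Cl(60°); OH(0°)/F(300°); I(240°)/Br(180°); I(240°)/F(300°) — 4 interactions.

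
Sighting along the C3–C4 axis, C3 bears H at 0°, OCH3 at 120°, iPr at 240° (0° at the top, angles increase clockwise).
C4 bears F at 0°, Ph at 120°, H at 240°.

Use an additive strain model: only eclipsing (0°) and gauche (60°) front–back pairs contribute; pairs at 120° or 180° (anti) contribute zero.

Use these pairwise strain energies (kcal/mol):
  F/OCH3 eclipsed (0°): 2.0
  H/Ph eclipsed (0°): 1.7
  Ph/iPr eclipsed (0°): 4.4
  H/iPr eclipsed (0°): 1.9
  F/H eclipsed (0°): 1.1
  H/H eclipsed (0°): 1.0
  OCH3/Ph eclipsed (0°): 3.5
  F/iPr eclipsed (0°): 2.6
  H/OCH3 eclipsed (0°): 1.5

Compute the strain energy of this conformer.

6.5 kcal/mol

This conformer (eclipsed): H(0°)/F(0°) eclipsed 1.1; OCH3(120°)/Ph(120°) eclipsed 3.5; iPr(240°)/H(240°) eclipsed 1.9 → 6.5 kcal/mol.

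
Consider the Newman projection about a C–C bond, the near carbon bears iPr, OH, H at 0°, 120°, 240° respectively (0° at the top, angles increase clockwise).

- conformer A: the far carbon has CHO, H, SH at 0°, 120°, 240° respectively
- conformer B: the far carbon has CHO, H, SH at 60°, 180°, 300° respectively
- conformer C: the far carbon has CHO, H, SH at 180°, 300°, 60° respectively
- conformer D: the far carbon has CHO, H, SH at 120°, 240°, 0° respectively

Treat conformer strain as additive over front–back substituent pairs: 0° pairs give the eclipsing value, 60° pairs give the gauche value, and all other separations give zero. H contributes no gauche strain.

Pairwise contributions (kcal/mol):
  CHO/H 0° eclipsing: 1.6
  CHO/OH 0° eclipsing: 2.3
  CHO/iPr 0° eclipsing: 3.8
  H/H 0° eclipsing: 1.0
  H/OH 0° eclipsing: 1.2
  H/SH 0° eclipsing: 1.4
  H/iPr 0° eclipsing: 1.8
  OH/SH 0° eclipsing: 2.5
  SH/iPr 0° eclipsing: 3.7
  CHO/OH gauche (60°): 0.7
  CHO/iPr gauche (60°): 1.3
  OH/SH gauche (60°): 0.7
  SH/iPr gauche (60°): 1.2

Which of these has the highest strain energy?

A is eclipsed. iPr at 0° is eclipsed with CHO at 0° (3.8); OH at 120° is eclipsed with H at 120° (1.2); H at 240° is eclipsed with SH at 240° (1.4). Total 6.4 kcal/mol.
B is staggered. iPr at 0° is gauche with CHO at 60° (1.3); iPr at 0° is gauche with SH at 300° (1.2); OH at 120° is gauche with CHO at 60° (0.7). Total 3.2 kcal/mol.
C is staggered. iPr at 0° is gauche with SH at 60° (1.2); OH at 120° is gauche with CHO at 180° (0.7); OH at 120° is gauche with SH at 60° (0.7). Total 2.6 kcal/mol.
D is eclipsed. iPr at 0° is eclipsed with SH at 0° (3.7); OH at 120° is eclipsed with CHO at 120° (2.3); H at 240° is eclipsed with H at 240° (1.0). Total 7.0 kcal/mol.
D has the highest total (7.0 kcal/mol).

D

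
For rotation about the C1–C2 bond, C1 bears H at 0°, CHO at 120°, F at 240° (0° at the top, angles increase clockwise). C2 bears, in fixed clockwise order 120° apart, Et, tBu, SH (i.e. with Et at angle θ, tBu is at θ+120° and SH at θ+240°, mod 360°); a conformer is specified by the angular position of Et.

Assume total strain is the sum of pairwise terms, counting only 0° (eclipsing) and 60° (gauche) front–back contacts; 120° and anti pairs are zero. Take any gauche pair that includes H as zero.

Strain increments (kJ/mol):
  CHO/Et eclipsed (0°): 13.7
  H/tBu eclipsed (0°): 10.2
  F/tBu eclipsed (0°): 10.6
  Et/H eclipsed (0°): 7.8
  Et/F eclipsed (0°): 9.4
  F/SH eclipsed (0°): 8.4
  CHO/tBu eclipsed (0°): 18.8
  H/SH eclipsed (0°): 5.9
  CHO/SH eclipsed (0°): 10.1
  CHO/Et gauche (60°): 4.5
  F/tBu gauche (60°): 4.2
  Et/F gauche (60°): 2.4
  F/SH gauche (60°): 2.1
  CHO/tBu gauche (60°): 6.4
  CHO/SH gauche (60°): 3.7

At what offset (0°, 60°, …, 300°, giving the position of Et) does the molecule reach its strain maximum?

0°

Et at 0° (eclipsed): H(0°)/Et(0°) eclipsed 7.8; CHO(120°)/tBu(120°) eclipsed 18.8; F(240°)/SH(240°) eclipsed 8.4 → 35.0 kJ/mol.
Et at 60° (staggered): CHO(120°)/Et(60°) gauche 4.5; CHO(120°)/tBu(180°) gauche 6.4; F(240°)/tBu(180°) gauche 4.2; F(240°)/SH(300°) gauche 2.1 → 17.2 kJ/mol.
Et at 120° (eclipsed): H(0°)/SH(0°) eclipsed 5.9; CHO(120°)/Et(120°) eclipsed 13.7; F(240°)/tBu(240°) eclipsed 10.6 → 30.2 kJ/mol.
Et at 180° (staggered): CHO(120°)/Et(180°) gauche 4.5; CHO(120°)/SH(60°) gauche 3.7; F(240°)/Et(180°) gauche 2.4; F(240°)/tBu(300°) gauche 4.2 → 14.8 kJ/mol.
Et at 240° (eclipsed): H(0°)/tBu(0°) eclipsed 10.2; CHO(120°)/SH(120°) eclipsed 10.1; F(240°)/Et(240°) eclipsed 9.4 → 29.7 kJ/mol.
Et at 300° (staggered): CHO(120°)/tBu(60°) gauche 6.4; CHO(120°)/SH(180°) gauche 3.7; F(240°)/Et(300°) gauche 2.4; F(240°)/SH(180°) gauche 2.1 → 14.6 kJ/mol.
The maximum (35.0 kJ/mol) occurs with Et at 0°.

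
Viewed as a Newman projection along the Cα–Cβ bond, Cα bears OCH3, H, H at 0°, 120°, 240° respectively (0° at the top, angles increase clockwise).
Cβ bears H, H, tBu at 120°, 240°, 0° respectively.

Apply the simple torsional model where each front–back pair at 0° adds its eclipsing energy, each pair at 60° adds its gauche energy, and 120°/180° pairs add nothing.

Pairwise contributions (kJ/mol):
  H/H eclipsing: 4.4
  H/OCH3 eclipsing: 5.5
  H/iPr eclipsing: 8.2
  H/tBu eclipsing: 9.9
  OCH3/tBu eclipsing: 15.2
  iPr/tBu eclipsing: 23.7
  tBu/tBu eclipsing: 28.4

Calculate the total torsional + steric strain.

This conformer (eclipsed): OCH3(0°)/tBu(0°) eclipsed 15.2; H(120°)/H(120°) eclipsed 4.4; H(240°)/H(240°) eclipsed 4.4 → 24.0 kJ/mol.

24.0 kJ/mol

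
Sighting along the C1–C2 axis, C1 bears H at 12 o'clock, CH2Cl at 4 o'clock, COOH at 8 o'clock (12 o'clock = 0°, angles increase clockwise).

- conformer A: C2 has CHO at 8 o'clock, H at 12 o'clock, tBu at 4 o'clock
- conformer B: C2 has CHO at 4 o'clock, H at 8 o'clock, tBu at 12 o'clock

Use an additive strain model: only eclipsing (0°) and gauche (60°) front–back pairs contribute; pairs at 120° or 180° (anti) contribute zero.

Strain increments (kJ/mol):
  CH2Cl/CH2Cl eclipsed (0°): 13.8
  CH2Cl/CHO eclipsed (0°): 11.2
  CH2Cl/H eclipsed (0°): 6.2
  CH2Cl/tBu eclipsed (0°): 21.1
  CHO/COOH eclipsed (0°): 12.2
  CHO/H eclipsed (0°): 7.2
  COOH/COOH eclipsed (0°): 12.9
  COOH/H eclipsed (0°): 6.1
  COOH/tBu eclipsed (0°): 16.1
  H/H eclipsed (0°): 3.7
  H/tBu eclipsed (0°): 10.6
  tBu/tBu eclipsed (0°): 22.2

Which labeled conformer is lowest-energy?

B

A (eclipsed): H–H eclipsed, CH2Cl–tBu eclipsed, COOH–CHO eclipsed; 3.7 + 21.1 + 12.2 = 37.0 kJ/mol.
B (eclipsed): H–tBu eclipsed, CH2Cl–CHO eclipsed, COOH–H eclipsed; 10.6 + 11.2 + 6.1 = 27.9 kJ/mol.
B has the lowest total (27.9 kJ/mol).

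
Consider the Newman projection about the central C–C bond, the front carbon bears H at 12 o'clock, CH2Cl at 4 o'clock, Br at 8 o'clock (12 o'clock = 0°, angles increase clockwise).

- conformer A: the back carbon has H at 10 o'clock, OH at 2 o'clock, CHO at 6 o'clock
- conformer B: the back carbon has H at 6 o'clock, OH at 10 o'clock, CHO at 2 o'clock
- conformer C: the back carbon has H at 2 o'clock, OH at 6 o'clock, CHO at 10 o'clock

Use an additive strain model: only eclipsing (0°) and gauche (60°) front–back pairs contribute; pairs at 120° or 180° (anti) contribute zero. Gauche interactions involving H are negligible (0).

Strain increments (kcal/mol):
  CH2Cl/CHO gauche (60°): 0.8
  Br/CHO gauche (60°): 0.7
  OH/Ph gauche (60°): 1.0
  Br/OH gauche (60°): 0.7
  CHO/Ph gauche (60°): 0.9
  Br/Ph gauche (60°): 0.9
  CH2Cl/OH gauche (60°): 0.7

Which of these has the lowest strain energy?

B

A (staggered): CH2Cl–OH gauche, CH2Cl–CHO gauche, Br–CHO gauche; 0.7 + 0.8 + 0.7 = 2.2 kcal/mol.
B (staggered): CH2Cl–CHO gauche, Br–OH gauche; 0.8 + 0.7 = 1.5 kcal/mol.
C (staggered): CH2Cl–OH gauche, Br–OH gauche, Br–CHO gauche; 0.7 + 0.7 + 0.7 = 2.1 kcal/mol.
B has the lowest total (1.5 kcal/mol).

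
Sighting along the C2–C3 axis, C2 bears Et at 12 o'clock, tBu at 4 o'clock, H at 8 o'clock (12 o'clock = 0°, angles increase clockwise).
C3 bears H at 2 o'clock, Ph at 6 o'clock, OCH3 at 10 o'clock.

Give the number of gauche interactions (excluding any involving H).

2

Non-H gauche pairs: Et(0°)/OCH3(300°); tBu(120°)/Ph(180°) — 2 interactions.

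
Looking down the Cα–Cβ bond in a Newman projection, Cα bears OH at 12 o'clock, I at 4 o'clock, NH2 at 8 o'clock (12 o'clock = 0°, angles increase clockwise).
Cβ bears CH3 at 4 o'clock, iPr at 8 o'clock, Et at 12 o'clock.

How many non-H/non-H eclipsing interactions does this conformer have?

3

Non-H eclipsing pairs: OH(0°)/Et(0°); I(120°)/CH3(120°); NH2(240°)/iPr(240°) — 3 interactions.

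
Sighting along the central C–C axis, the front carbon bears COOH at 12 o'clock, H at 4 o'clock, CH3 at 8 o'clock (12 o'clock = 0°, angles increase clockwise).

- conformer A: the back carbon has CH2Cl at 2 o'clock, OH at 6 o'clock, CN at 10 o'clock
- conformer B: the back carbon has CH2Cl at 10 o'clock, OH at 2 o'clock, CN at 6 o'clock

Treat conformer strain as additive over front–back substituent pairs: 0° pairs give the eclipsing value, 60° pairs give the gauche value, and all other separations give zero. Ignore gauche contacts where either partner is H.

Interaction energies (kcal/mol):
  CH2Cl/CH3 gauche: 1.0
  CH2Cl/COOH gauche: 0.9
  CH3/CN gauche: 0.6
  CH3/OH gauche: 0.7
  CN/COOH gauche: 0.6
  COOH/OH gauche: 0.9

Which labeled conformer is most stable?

A (staggered): COOH–CH2Cl gauche, COOH–CN gauche, CH3–OH gauche, CH3–CN gauche; 0.9 + 0.6 + 0.7 + 0.6 = 2.8 kcal/mol.
B (staggered): COOH–CH2Cl gauche, COOH–OH gauche, CH3–CH2Cl gauche, CH3–CN gauche; 0.9 + 0.9 + 1.0 + 0.6 = 3.4 kcal/mol.
A has the lowest total (2.8 kcal/mol).

A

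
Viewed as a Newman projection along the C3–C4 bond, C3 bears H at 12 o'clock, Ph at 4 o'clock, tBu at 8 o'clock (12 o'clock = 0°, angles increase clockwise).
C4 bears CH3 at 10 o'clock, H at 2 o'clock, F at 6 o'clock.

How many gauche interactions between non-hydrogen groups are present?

3

Non-H gauche pairs: Ph(120°)/F(180°); tBu(240°)/CH3(300°); tBu(240°)/F(180°) — 3 interactions.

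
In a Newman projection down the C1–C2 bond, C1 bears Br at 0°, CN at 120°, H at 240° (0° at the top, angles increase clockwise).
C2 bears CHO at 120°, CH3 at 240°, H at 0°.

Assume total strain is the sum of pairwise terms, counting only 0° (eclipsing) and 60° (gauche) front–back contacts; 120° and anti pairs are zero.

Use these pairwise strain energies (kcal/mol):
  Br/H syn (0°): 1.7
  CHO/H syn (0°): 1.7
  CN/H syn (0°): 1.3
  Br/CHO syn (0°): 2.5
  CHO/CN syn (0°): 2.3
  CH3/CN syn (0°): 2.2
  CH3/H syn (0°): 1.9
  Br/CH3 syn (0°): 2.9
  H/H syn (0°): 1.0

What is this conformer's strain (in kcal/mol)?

This conformer (eclipsed): Br–H eclipsed, CN–CHO eclipsed, H–CH3 eclipsed; 1.7 + 2.3 + 1.9 = 5.9 kcal/mol.

5.9 kcal/mol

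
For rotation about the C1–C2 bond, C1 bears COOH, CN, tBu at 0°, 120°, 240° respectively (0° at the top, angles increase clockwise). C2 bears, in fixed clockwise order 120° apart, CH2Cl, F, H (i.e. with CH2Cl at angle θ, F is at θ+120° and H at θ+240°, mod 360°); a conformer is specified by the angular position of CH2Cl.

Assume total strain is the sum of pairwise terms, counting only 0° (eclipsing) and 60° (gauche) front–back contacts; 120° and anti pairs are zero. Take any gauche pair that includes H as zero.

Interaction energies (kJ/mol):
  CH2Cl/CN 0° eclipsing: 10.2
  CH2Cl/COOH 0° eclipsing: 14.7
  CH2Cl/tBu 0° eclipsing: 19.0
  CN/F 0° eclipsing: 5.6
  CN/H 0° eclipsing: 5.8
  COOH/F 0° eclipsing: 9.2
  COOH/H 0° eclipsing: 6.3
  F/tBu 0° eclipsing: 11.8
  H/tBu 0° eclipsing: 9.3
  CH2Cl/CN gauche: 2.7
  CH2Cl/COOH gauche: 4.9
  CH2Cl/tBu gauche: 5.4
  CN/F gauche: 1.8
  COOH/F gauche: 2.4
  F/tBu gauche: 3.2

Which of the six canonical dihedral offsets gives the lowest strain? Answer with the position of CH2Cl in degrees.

CH2Cl at 0° (eclipsed): COOH–CH2Cl eclipsed, CN–F eclipsed, tBu–H eclipsed; 14.7 + 5.6 + 9.3 = 29.6 kJ/mol.
CH2Cl at 60° (staggered): COOH–CH2Cl gauche, CN–CH2Cl gauche, CN–F gauche, tBu–F gauche; 4.9 + 2.7 + 1.8 + 3.2 = 12.6 kJ/mol.
CH2Cl at 120° (eclipsed): COOH–H eclipsed, CN–CH2Cl eclipsed, tBu–F eclipsed; 6.3 + 10.2 + 11.8 = 28.3 kJ/mol.
CH2Cl at 180° (staggered): COOH–F gauche, CN–CH2Cl gauche, tBu–CH2Cl gauche, tBu–F gauche; 2.4 + 2.7 + 5.4 + 3.2 = 13.7 kJ/mol.
CH2Cl at 240° (eclipsed): COOH–F eclipsed, CN–H eclipsed, tBu–CH2Cl eclipsed; 9.2 + 5.8 + 19.0 = 34.0 kJ/mol.
CH2Cl at 300° (staggered): COOH–CH2Cl gauche, COOH–F gauche, CN–F gauche, tBu–CH2Cl gauche; 4.9 + 2.4 + 1.8 + 5.4 = 14.5 kJ/mol.
The minimum (12.6 kJ/mol) occurs with CH2Cl at 60°.

60°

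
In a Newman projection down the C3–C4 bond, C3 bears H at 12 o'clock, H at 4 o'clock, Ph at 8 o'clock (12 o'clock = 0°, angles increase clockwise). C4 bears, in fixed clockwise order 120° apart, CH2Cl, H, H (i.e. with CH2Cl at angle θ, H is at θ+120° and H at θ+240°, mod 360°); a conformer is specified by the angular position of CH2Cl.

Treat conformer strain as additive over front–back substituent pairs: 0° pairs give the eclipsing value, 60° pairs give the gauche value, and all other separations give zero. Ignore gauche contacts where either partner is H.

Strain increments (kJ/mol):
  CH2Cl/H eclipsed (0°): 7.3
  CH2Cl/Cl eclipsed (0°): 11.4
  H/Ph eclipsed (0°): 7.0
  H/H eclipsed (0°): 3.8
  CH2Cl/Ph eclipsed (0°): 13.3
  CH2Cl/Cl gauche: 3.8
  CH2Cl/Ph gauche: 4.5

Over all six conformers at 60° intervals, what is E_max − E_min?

CH2Cl at 0° (eclipsed): H(0°)/CH2Cl(0°) eclipsed 7.3; H(120°)/H(120°) eclipsed 3.8; Ph(240°)/H(240°) eclipsed 7.0 → 18.1 kJ/mol.
CH2Cl at 60° (staggered): no non-H gauche contacts → 0.0 kJ/mol.
CH2Cl at 120° (eclipsed): H(0°)/H(0°) eclipsed 3.8; H(120°)/CH2Cl(120°) eclipsed 7.3; Ph(240°)/H(240°) eclipsed 7.0 → 18.1 kJ/mol.
CH2Cl at 180° (staggered): Ph(240°)/CH2Cl(180°) gauche 4.5 → 4.5 kJ/mol.
CH2Cl at 240° (eclipsed): H(0°)/H(0°) eclipsed 3.8; H(120°)/H(120°) eclipsed 3.8; Ph(240°)/CH2Cl(240°) eclipsed 13.3 → 20.9 kJ/mol.
CH2Cl at 300° (staggered): Ph(240°)/CH2Cl(300°) gauche 4.5 → 4.5 kJ/mol.
Max at 240° (20.9 kJ/mol), min at 60° (0.0 kJ/mol); barrier = 20.9 kJ/mol.

20.9 kJ/mol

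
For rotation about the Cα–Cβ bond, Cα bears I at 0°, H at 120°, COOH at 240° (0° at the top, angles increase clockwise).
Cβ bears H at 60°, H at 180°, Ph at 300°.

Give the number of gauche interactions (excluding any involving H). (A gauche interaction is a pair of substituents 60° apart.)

Non-H gauche pairs: I(0°)/Ph(300°); COOH(240°)/Ph(300°) — 2 interactions.

2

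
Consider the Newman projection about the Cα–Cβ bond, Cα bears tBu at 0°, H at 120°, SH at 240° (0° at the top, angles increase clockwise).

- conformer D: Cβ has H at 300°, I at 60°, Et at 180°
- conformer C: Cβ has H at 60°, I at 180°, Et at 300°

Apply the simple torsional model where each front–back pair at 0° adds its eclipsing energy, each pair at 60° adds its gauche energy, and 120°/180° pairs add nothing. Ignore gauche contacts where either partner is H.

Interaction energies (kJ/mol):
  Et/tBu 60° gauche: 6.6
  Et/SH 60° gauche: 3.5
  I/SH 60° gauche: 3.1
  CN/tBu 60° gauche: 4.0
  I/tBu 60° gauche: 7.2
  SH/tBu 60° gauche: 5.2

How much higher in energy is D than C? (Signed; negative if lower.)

-2.5 kJ/mol

D (staggered): tBu–I gauche, SH–Et gauche; 7.2 + 3.5 = 10.7 kJ/mol.
C (staggered): tBu–Et gauche, SH–I gauche, SH–Et gauche; 6.6 + 3.1 + 3.5 = 13.2 kJ/mol.
E(D) − E(C) = 10.7 − 13.2 = -2.5 kJ/mol.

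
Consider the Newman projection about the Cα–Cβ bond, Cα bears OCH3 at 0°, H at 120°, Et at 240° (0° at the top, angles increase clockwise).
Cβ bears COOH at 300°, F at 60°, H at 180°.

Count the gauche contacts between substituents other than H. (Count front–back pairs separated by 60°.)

3

Non-H gauche pairs: OCH3(0°)/COOH(300°); OCH3(0°)/F(60°); Et(240°)/COOH(300°) — 3 interactions.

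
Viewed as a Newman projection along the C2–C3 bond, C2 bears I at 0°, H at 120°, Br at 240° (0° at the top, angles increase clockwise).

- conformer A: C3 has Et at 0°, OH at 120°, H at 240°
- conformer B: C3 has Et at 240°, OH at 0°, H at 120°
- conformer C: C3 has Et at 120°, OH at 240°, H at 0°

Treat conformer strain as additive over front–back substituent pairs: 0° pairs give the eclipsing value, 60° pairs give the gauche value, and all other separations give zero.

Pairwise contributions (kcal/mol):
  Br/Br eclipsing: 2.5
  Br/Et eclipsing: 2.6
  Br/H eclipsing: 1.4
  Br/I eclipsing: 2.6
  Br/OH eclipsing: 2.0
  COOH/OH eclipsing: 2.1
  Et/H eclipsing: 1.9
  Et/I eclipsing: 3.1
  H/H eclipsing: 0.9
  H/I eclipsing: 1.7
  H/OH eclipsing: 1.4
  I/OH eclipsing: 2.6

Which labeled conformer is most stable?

C

A is eclipsed. I at 0° is eclipsed with Et at 0° (3.1); H at 120° is eclipsed with OH at 120° (1.4); Br at 240° is eclipsed with H at 240° (1.4). Total 5.9 kcal/mol.
B is eclipsed. I at 0° is eclipsed with OH at 0° (2.6); H at 120° is eclipsed with H at 120° (0.9); Br at 240° is eclipsed with Et at 240° (2.6). Total 6.1 kcal/mol.
C is eclipsed. I at 0° is eclipsed with H at 0° (1.7); H at 120° is eclipsed with Et at 120° (1.9); Br at 240° is eclipsed with OH at 240° (2.0). Total 5.6 kcal/mol.
C has the lowest total (5.6 kcal/mol).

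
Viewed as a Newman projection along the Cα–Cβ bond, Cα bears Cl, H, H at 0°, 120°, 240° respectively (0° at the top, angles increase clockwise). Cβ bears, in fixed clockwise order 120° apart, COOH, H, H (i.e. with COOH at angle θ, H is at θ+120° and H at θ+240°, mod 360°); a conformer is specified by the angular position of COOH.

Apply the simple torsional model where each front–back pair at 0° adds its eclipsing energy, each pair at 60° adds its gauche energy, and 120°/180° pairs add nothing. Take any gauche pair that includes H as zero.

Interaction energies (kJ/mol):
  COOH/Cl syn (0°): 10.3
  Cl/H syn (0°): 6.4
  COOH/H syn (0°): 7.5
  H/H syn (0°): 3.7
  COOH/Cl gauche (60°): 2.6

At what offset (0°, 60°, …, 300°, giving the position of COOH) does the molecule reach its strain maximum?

0°

COOH at 0° (eclipsed): Cl–COOH eclipsed, H–H eclipsed, H–H eclipsed; 10.3 + 3.7 + 3.7 = 17.7 kJ/mol.
COOH at 60° (staggered): Cl–COOH gauche; 2.6 = 2.6 kJ/mol.
COOH at 120° (eclipsed): Cl–H eclipsed, H–COOH eclipsed, H–H eclipsed; 6.4 + 7.5 + 3.7 = 17.6 kJ/mol.
COOH at 180° (staggered): no non-H gauche contacts → 0.0 kJ/mol.
COOH at 240° (eclipsed): Cl–H eclipsed, H–H eclipsed, H–COOH eclipsed; 6.4 + 3.7 + 7.5 = 17.6 kJ/mol.
COOH at 300° (staggered): Cl–COOH gauche; 2.6 = 2.6 kJ/mol.
The maximum (17.7 kJ/mol) occurs with COOH at 0°.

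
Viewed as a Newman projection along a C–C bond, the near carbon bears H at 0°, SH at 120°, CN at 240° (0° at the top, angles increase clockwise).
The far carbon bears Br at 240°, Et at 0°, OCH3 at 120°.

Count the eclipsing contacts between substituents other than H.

2

Non-H eclipsing pairs: SH(120°)/OCH3(120°); CN(240°)/Br(240°) — 2 interactions.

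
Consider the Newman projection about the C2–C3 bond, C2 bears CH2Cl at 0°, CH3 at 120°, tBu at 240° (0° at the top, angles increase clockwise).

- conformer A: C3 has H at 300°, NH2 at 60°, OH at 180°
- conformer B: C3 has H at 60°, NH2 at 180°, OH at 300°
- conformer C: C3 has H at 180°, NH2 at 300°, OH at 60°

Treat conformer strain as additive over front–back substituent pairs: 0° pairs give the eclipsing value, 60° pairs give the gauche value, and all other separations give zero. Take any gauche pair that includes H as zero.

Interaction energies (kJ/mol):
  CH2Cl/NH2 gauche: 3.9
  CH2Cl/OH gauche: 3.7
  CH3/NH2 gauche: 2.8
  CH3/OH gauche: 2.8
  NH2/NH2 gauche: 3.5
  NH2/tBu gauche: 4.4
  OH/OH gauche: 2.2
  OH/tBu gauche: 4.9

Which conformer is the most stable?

A

A (staggered): CH2Cl–NH2 gauche, CH3–NH2 gauche, CH3–OH gauche, tBu–OH gauche; 3.9 + 2.8 + 2.8 + 4.9 = 14.4 kJ/mol.
B (staggered): CH2Cl–OH gauche, CH3–NH2 gauche, tBu–NH2 gauche, tBu–OH gauche; 3.7 + 2.8 + 4.4 + 4.9 = 15.8 kJ/mol.
C (staggered): CH2Cl–NH2 gauche, CH2Cl–OH gauche, CH3–OH gauche, tBu–NH2 gauche; 3.9 + 3.7 + 2.8 + 4.4 = 14.8 kJ/mol.
A has the lowest total (14.4 kJ/mol).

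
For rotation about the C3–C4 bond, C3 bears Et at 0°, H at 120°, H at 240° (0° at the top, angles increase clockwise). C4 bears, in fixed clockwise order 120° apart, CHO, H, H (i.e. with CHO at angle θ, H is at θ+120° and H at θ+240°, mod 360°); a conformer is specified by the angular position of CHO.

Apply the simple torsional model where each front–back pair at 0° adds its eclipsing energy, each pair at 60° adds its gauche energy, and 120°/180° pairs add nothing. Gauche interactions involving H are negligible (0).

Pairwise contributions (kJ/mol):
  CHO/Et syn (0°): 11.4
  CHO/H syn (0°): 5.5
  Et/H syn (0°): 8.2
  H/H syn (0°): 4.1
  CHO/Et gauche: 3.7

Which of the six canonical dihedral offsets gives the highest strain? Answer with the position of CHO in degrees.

CHO at 0° (eclipsed): Et–CHO eclipsed, H–H eclipsed, H–H eclipsed; 11.4 + 4.1 + 4.1 = 19.6 kJ/mol.
CHO at 60° (staggered): Et–CHO gauche; 3.7 = 3.7 kJ/mol.
CHO at 120° (eclipsed): Et–H eclipsed, H–CHO eclipsed, H–H eclipsed; 8.2 + 5.5 + 4.1 = 17.8 kJ/mol.
CHO at 180° (staggered): no non-H gauche contacts → 0.0 kJ/mol.
CHO at 240° (eclipsed): Et–H eclipsed, H–H eclipsed, H–CHO eclipsed; 8.2 + 4.1 + 5.5 = 17.8 kJ/mol.
CHO at 300° (staggered): Et–CHO gauche; 3.7 = 3.7 kJ/mol.
The maximum (19.6 kJ/mol) occurs with CHO at 0°.

0°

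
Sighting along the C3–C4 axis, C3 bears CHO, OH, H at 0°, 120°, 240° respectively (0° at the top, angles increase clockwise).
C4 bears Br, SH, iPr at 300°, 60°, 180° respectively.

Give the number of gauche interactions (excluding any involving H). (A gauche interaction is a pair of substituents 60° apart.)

Non-H gauche pairs: CHO(0°)/Br(300°); CHO(0°)/SH(60°); OH(120°)/SH(60°); OH(120°)/iPr(180°) — 4 interactions.

4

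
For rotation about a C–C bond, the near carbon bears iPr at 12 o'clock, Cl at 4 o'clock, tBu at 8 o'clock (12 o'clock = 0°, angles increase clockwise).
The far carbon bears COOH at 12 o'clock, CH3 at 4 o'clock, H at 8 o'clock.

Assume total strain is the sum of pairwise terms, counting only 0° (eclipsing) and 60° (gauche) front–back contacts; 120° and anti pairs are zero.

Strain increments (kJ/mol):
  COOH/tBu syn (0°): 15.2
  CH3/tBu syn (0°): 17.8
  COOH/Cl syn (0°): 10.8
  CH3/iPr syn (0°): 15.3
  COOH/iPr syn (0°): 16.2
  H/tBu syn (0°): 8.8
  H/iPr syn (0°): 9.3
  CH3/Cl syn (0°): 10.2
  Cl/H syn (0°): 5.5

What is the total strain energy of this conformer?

This conformer (eclipsed): iPr–COOH eclipsed, Cl–CH3 eclipsed, tBu–H eclipsed; 16.2 + 10.2 + 8.8 = 35.2 kJ/mol.

35.2 kJ/mol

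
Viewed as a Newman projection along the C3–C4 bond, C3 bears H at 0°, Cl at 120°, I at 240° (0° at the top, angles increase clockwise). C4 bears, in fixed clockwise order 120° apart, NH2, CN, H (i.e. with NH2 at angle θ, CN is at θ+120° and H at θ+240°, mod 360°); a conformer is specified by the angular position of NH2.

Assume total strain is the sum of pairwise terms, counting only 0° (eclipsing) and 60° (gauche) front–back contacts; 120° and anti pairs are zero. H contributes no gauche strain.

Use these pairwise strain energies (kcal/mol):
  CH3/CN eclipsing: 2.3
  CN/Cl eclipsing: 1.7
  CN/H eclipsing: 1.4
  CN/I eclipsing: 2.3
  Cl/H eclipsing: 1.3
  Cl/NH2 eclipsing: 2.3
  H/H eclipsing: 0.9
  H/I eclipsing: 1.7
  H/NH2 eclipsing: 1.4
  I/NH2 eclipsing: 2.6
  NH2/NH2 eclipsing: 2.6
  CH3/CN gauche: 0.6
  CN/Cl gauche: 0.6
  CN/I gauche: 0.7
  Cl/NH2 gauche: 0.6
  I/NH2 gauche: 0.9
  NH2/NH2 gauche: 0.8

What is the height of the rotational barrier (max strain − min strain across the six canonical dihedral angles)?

4.0 kcal/mol

NH2 at 0° (eclipsed): H–NH2 eclipsed, Cl–CN eclipsed, I–H eclipsed; 1.4 + 1.7 + 1.7 = 4.8 kcal/mol.
NH2 at 60° (staggered): Cl–NH2 gauche, Cl–CN gauche, I–CN gauche; 0.6 + 0.6 + 0.7 = 1.9 kcal/mol.
NH2 at 120° (eclipsed): H–H eclipsed, Cl–NH2 eclipsed, I–CN eclipsed; 0.9 + 2.3 + 2.3 = 5.5 kcal/mol.
NH2 at 180° (staggered): Cl–NH2 gauche, I–NH2 gauche, I–CN gauche; 0.6 + 0.9 + 0.7 = 2.2 kcal/mol.
NH2 at 240° (eclipsed): H–CN eclipsed, Cl–H eclipsed, I–NH2 eclipsed; 1.4 + 1.3 + 2.6 = 5.3 kcal/mol.
NH2 at 300° (staggered): Cl–CN gauche, I–NH2 gauche; 0.6 + 0.9 = 1.5 kcal/mol.
Max at 120° (5.5 kcal/mol), min at 300° (1.5 kcal/mol); barrier = 4.0 kcal/mol.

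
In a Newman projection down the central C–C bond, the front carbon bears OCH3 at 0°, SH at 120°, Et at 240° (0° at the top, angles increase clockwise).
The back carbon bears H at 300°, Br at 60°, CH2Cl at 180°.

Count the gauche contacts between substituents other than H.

4

Non-H gauche pairs: OCH3(0°)/Br(60°); SH(120°)/Br(60°); SH(120°)/CH2Cl(180°); Et(240°)/CH2Cl(180°) — 4 interactions.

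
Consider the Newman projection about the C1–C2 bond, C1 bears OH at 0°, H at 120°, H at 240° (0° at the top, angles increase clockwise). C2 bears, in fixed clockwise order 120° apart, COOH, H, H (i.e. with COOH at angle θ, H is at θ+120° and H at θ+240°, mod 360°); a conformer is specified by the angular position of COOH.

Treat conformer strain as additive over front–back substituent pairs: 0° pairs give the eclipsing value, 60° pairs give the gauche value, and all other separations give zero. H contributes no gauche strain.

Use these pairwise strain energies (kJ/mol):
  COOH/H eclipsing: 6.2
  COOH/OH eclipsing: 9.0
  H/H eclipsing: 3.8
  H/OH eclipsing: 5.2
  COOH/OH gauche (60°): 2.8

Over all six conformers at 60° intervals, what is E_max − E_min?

16.6 kJ/mol

COOH at 0° is eclipsed. OH at 0° is eclipsed with COOH at 0° (9.0); H at 120° is eclipsed with H at 120° (3.8); H at 240° is eclipsed with H at 240° (3.8). Total 16.6 kJ/mol.
COOH at 60° is staggered. OH at 0° is gauche with COOH at 60° (2.8). Total 2.8 kJ/mol.
COOH at 120° is eclipsed. OH at 0° is eclipsed with H at 0° (5.2); H at 120° is eclipsed with COOH at 120° (6.2); H at 240° is eclipsed with H at 240° (3.8). Total 15.2 kJ/mol.
COOH at 180° (staggered): no non-H gauche contacts → 0.0 kJ/mol.
COOH at 240° is eclipsed. OH at 0° is eclipsed with H at 0° (5.2); H at 120° is eclipsed with H at 120° (3.8); H at 240° is eclipsed with COOH at 240° (6.2). Total 15.2 kJ/mol.
COOH at 300° is staggered. OH at 0° is gauche with COOH at 300° (2.8). Total 2.8 kJ/mol.
Max at 0° (16.6 kJ/mol), min at 180° (0.0 kJ/mol); barrier = 16.6 kJ/mol.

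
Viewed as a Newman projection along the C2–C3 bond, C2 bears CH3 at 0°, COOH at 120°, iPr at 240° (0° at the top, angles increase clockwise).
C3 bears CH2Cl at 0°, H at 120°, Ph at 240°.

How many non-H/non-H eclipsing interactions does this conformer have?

Non-H eclipsing pairs: CH3(0°)/CH2Cl(0°); iPr(240°)/Ph(240°) — 2 interactions.

2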